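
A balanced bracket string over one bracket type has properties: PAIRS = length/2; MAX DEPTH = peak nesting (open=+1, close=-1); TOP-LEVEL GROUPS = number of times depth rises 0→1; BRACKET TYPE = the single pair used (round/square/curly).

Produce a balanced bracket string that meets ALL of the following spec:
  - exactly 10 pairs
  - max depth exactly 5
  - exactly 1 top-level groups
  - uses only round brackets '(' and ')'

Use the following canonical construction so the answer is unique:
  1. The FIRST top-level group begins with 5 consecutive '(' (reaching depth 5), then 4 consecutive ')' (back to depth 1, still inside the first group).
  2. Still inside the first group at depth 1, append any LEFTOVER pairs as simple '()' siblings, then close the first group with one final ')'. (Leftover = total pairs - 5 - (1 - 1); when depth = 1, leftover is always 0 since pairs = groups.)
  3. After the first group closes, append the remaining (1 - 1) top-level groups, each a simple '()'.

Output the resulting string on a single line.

Answer: ((((())))()()()()())

Derivation:
Spec: pairs=10 depth=5 groups=1
Leftover pairs = 10 - 5 - (1-1) = 5
First group: deep chain of depth 5 + 5 sibling pairs
Remaining 0 groups: simple '()' each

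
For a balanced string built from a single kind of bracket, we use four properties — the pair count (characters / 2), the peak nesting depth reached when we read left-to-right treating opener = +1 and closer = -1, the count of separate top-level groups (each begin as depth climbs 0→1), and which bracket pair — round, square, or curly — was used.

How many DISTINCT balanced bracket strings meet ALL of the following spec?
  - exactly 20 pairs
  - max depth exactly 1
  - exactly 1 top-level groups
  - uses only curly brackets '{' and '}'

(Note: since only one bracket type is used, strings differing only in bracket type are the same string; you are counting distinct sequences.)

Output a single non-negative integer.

Spec: pairs=20 depth=1 groups=1
Count(depth <= 1) = 0
Count(depth <= 0) = 0
Count(depth == 1) = 0 - 0 = 0

Answer: 0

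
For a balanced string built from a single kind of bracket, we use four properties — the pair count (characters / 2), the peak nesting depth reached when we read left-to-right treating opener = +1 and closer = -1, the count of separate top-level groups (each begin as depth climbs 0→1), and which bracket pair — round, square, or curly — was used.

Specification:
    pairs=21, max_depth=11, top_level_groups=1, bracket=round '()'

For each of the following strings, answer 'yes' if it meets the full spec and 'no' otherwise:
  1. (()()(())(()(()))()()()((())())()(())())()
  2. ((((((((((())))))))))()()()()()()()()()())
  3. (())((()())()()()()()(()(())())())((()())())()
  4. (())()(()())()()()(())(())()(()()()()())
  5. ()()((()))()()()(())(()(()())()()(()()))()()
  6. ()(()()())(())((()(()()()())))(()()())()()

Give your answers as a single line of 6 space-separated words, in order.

String 1 '(()()(())(()(()))()()()((())())()(())())()': depth seq [1 2 1 2 1 2 3 2 1 2 3 2 3 4 3 2 1 2 1 2 1 2 1 2 3 4 3 2 3 2 1 2 1 2 3 2 1 2 1 0 1 0]
  -> pairs=21 depth=4 groups=2 -> no
String 2 '((((((((((())))))))))()()()()()()()()()())': depth seq [1 2 3 4 5 6 7 8 9 10 11 10 9 8 7 6 5 4 3 2 1 2 1 2 1 2 1 2 1 2 1 2 1 2 1 2 1 2 1 2 1 0]
  -> pairs=21 depth=11 groups=1 -> yes
String 3 '(())((()())()()()()()(()(())())())((()())())()': depth seq [1 2 1 0 1 2 3 2 3 2 1 2 1 2 1 2 1 2 1 2 1 2 3 2 3 4 3 2 3 2 1 2 1 0 1 2 3 2 3 2 1 2 1 0 1 0]
  -> pairs=23 depth=4 groups=4 -> no
String 4 '(())()(()())()()()(())(())()(()()()()())': depth seq [1 2 1 0 1 0 1 2 1 2 1 0 1 0 1 0 1 0 1 2 1 0 1 2 1 0 1 0 1 2 1 2 1 2 1 2 1 2 1 0]
  -> pairs=20 depth=2 groups=10 -> no
String 5 '()()((()))()()()(())(()(()())()()(()()))()()': depth seq [1 0 1 0 1 2 3 2 1 0 1 0 1 0 1 0 1 2 1 0 1 2 1 2 3 2 3 2 1 2 1 2 1 2 3 2 3 2 1 0 1 0 1 0]
  -> pairs=22 depth=3 groups=10 -> no
String 6 '()(()()())(())((()(()()()())))(()()())()()': depth seq [1 0 1 2 1 2 1 2 1 0 1 2 1 0 1 2 3 2 3 4 3 4 3 4 3 4 3 2 1 0 1 2 1 2 1 2 1 0 1 0 1 0]
  -> pairs=21 depth=4 groups=7 -> no

Answer: no yes no no no no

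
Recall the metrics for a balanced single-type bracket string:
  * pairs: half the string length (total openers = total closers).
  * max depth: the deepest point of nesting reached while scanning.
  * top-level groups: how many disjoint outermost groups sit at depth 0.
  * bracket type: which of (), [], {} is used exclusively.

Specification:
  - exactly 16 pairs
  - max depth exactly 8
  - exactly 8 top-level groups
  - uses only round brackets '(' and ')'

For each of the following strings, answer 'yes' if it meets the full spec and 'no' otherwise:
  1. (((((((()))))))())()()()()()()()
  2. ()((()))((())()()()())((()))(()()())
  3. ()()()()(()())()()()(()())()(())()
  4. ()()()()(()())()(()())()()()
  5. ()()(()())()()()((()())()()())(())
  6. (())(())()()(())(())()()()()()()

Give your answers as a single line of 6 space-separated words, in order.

Answer: yes no no no no no

Derivation:
String 1 '(((((((()))))))())()()()()()()()': depth seq [1 2 3 4 5 6 7 8 7 6 5 4 3 2 1 2 1 0 1 0 1 0 1 0 1 0 1 0 1 0 1 0]
  -> pairs=16 depth=8 groups=8 -> yes
String 2 '()((()))((())()()()())((()))(()()())': depth seq [1 0 1 2 3 2 1 0 1 2 3 2 1 2 1 2 1 2 1 2 1 0 1 2 3 2 1 0 1 2 1 2 1 2 1 0]
  -> pairs=18 depth=3 groups=5 -> no
String 3 '()()()()(()())()()()(()())()(())()': depth seq [1 0 1 0 1 0 1 0 1 2 1 2 1 0 1 0 1 0 1 0 1 2 1 2 1 0 1 0 1 2 1 0 1 0]
  -> pairs=17 depth=2 groups=12 -> no
String 4 '()()()()(()())()(()())()()()': depth seq [1 0 1 0 1 0 1 0 1 2 1 2 1 0 1 0 1 2 1 2 1 0 1 0 1 0 1 0]
  -> pairs=14 depth=2 groups=10 -> no
String 5 '()()(()())()()()((()())()()())(())': depth seq [1 0 1 0 1 2 1 2 1 0 1 0 1 0 1 0 1 2 3 2 3 2 1 2 1 2 1 2 1 0 1 2 1 0]
  -> pairs=17 depth=3 groups=8 -> no
String 6 '(())(())()()(())(())()()()()()()': depth seq [1 2 1 0 1 2 1 0 1 0 1 0 1 2 1 0 1 2 1 0 1 0 1 0 1 0 1 0 1 0 1 0]
  -> pairs=16 depth=2 groups=12 -> no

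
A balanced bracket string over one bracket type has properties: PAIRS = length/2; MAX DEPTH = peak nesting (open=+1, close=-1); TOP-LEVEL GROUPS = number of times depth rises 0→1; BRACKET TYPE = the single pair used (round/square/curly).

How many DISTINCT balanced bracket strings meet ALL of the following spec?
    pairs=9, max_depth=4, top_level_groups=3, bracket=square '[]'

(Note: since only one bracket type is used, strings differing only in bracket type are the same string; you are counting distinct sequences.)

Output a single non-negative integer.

Answer: 393

Derivation:
Spec: pairs=9 depth=4 groups=3
Count(depth <= 4) = 809
Count(depth <= 3) = 416
Count(depth == 4) = 809 - 416 = 393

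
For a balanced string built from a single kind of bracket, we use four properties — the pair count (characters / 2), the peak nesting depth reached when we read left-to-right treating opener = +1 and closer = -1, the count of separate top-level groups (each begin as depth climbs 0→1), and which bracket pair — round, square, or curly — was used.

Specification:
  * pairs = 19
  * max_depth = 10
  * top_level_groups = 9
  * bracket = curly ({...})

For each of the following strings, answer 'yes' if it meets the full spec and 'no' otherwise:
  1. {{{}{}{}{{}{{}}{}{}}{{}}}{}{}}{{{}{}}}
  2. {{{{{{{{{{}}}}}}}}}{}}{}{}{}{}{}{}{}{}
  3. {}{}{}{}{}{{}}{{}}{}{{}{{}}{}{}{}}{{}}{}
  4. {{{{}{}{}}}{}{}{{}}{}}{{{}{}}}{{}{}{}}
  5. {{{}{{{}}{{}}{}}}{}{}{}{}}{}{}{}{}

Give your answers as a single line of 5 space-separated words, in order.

Answer: no yes no no no

Derivation:
String 1 '{{{}{}{}{{}{{}}{}{}}{{}}}{}{}}{{{}{}}}': depth seq [1 2 3 2 3 2 3 2 3 4 3 4 5 4 3 4 3 4 3 2 3 4 3 2 1 2 1 2 1 0 1 2 3 2 3 2 1 0]
  -> pairs=19 depth=5 groups=2 -> no
String 2 '{{{{{{{{{{}}}}}}}}}{}}{}{}{}{}{}{}{}{}': depth seq [1 2 3 4 5 6 7 8 9 10 9 8 7 6 5 4 3 2 1 2 1 0 1 0 1 0 1 0 1 0 1 0 1 0 1 0 1 0]
  -> pairs=19 depth=10 groups=9 -> yes
String 3 '{}{}{}{}{}{{}}{{}}{}{{}{{}}{}{}{}}{{}}{}': depth seq [1 0 1 0 1 0 1 0 1 0 1 2 1 0 1 2 1 0 1 0 1 2 1 2 3 2 1 2 1 2 1 2 1 0 1 2 1 0 1 0]
  -> pairs=20 depth=3 groups=11 -> no
String 4 '{{{{}{}{}}}{}{}{{}}{}}{{{}{}}}{{}{}{}}': depth seq [1 2 3 4 3 4 3 4 3 2 1 2 1 2 1 2 3 2 1 2 1 0 1 2 3 2 3 2 1 0 1 2 1 2 1 2 1 0]
  -> pairs=19 depth=4 groups=3 -> no
String 5 '{{{}{{{}}{{}}{}}}{}{}{}{}}{}{}{}{}': depth seq [1 2 3 2 3 4 5 4 3 4 5 4 3 4 3 2 1 2 1 2 1 2 1 2 1 0 1 0 1 0 1 0 1 0]
  -> pairs=17 depth=5 groups=5 -> no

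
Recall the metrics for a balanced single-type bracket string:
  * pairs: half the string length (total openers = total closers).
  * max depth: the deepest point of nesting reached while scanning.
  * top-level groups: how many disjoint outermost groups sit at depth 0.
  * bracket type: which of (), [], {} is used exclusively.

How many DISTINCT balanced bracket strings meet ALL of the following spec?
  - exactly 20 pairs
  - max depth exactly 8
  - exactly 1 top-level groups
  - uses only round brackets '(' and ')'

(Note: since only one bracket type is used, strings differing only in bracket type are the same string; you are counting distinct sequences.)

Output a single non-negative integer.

Spec: pairs=20 depth=8 groups=1
Count(depth <= 8) = 1346396146
Count(depth <= 7) = 993641216
Count(depth == 8) = 1346396146 - 993641216 = 352754930

Answer: 352754930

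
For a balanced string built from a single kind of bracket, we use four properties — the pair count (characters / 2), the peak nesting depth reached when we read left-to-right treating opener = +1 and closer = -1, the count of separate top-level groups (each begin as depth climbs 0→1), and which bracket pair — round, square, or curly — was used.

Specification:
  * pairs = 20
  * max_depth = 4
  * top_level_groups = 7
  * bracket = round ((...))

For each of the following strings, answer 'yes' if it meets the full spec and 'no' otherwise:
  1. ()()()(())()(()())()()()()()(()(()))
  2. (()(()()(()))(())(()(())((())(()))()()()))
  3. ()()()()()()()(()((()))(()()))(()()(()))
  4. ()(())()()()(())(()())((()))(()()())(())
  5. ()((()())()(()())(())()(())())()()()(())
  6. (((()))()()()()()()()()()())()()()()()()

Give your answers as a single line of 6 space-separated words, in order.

Answer: no no no no no yes

Derivation:
String 1 '()()()(())()(()())()()()()()(()(()))': depth seq [1 0 1 0 1 0 1 2 1 0 1 0 1 2 1 2 1 0 1 0 1 0 1 0 1 0 1 0 1 2 1 2 3 2 1 0]
  -> pairs=18 depth=3 groups=12 -> no
String 2 '(()(()()(()))(())(()(())((())(()))()()()))': depth seq [1 2 1 2 3 2 3 2 3 4 3 2 1 2 3 2 1 2 3 2 3 4 3 2 3 4 5 4 3 4 5 4 3 2 3 2 3 2 3 2 1 0]
  -> pairs=21 depth=5 groups=1 -> no
String 3 '()()()()()()()(()((()))(()()))(()()(()))': depth seq [1 0 1 0 1 0 1 0 1 0 1 0 1 0 1 2 1 2 3 4 3 2 1 2 3 2 3 2 1 0 1 2 1 2 1 2 3 2 1 0]
  -> pairs=20 depth=4 groups=9 -> no
String 4 '()(())()()()(())(()())((()))(()()())(())': depth seq [1 0 1 2 1 0 1 0 1 0 1 0 1 2 1 0 1 2 1 2 1 0 1 2 3 2 1 0 1 2 1 2 1 2 1 0 1 2 1 0]
  -> pairs=20 depth=3 groups=10 -> no
String 5 '()((()())()(()())(())()(())())()()()(())': depth seq [1 0 1 2 3 2 3 2 1 2 1 2 3 2 3 2 1 2 3 2 1 2 1 2 3 2 1 2 1 0 1 0 1 0 1 0 1 2 1 0]
  -> pairs=20 depth=3 groups=6 -> no
String 6 '(((()))()()()()()()()()()())()()()()()()': depth seq [1 2 3 4 3 2 1 2 1 2 1 2 1 2 1 2 1 2 1 2 1 2 1 2 1 2 1 0 1 0 1 0 1 0 1 0 1 0 1 0]
  -> pairs=20 depth=4 groups=7 -> yes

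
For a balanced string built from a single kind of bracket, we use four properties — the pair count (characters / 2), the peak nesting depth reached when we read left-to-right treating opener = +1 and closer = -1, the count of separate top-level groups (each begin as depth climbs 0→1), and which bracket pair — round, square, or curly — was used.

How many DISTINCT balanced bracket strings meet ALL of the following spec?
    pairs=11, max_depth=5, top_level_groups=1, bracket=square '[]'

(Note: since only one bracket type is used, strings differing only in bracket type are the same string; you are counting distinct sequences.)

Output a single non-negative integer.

Answer: 5661

Derivation:
Spec: pairs=11 depth=5 groups=1
Count(depth <= 5) = 9842
Count(depth <= 4) = 4181
Count(depth == 5) = 9842 - 4181 = 5661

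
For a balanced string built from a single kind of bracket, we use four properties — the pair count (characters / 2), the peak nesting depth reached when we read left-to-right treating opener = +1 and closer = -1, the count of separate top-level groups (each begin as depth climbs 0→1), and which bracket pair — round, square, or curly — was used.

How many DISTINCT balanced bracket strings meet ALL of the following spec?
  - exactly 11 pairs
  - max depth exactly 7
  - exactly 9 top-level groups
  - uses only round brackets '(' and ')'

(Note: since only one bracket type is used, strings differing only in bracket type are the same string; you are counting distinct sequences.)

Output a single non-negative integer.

Spec: pairs=11 depth=7 groups=9
Count(depth <= 7) = 54
Count(depth <= 6) = 54
Count(depth == 7) = 54 - 54 = 0

Answer: 0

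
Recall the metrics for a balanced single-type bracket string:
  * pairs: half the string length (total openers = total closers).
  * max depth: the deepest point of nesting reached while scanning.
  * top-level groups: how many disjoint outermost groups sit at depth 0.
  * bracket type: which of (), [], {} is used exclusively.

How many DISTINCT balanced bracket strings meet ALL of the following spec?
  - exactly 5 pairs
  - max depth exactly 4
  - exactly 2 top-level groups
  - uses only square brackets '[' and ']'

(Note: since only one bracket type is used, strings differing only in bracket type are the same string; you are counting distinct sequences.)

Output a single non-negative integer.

Answer: 2

Derivation:
Spec: pairs=5 depth=4 groups=2
Count(depth <= 4) = 14
Count(depth <= 3) = 12
Count(depth == 4) = 14 - 12 = 2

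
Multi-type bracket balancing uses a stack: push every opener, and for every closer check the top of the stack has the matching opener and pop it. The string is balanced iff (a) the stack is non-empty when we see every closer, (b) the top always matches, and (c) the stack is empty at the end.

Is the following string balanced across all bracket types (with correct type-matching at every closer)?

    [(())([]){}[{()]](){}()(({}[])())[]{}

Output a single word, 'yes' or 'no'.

Answer: no

Derivation:
pos 0: push '['; stack = [
pos 1: push '('; stack = [(
pos 2: push '('; stack = [((
pos 3: ')' matches '('; pop; stack = [(
pos 4: ')' matches '('; pop; stack = [
pos 5: push '('; stack = [(
pos 6: push '['; stack = [([
pos 7: ']' matches '['; pop; stack = [(
pos 8: ')' matches '('; pop; stack = [
pos 9: push '{'; stack = [{
pos 10: '}' matches '{'; pop; stack = [
pos 11: push '['; stack = [[
pos 12: push '{'; stack = [[{
pos 13: push '('; stack = [[{(
pos 14: ')' matches '('; pop; stack = [[{
pos 15: saw closer ']' but top of stack is '{' (expected '}') → INVALID
Verdict: type mismatch at position 15: ']' closes '{' → no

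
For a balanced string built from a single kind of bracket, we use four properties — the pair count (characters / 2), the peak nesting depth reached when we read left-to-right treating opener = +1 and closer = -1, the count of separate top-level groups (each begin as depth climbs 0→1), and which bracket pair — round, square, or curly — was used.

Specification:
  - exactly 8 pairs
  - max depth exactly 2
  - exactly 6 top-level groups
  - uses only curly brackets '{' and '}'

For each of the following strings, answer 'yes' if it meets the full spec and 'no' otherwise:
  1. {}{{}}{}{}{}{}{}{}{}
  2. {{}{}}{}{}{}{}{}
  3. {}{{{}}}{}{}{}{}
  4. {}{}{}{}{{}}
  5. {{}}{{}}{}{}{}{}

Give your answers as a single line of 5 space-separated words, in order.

Answer: no yes no no yes

Derivation:
String 1 '{}{{}}{}{}{}{}{}{}{}': depth seq [1 0 1 2 1 0 1 0 1 0 1 0 1 0 1 0 1 0 1 0]
  -> pairs=10 depth=2 groups=9 -> no
String 2 '{{}{}}{}{}{}{}{}': depth seq [1 2 1 2 1 0 1 0 1 0 1 0 1 0 1 0]
  -> pairs=8 depth=2 groups=6 -> yes
String 3 '{}{{{}}}{}{}{}{}': depth seq [1 0 1 2 3 2 1 0 1 0 1 0 1 0 1 0]
  -> pairs=8 depth=3 groups=6 -> no
String 4 '{}{}{}{}{{}}': depth seq [1 0 1 0 1 0 1 0 1 2 1 0]
  -> pairs=6 depth=2 groups=5 -> no
String 5 '{{}}{{}}{}{}{}{}': depth seq [1 2 1 0 1 2 1 0 1 0 1 0 1 0 1 0]
  -> pairs=8 depth=2 groups=6 -> yes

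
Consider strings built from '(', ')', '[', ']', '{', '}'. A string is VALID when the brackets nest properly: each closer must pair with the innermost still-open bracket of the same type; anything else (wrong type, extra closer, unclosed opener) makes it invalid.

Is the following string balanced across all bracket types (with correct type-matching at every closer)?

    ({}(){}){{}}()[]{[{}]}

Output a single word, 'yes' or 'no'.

Answer: yes

Derivation:
pos 0: push '('; stack = (
pos 1: push '{'; stack = ({
pos 2: '}' matches '{'; pop; stack = (
pos 3: push '('; stack = ((
pos 4: ')' matches '('; pop; stack = (
pos 5: push '{'; stack = ({
pos 6: '}' matches '{'; pop; stack = (
pos 7: ')' matches '('; pop; stack = (empty)
pos 8: push '{'; stack = {
pos 9: push '{'; stack = {{
pos 10: '}' matches '{'; pop; stack = {
pos 11: '}' matches '{'; pop; stack = (empty)
pos 12: push '('; stack = (
pos 13: ')' matches '('; pop; stack = (empty)
pos 14: push '['; stack = [
pos 15: ']' matches '['; pop; stack = (empty)
pos 16: push '{'; stack = {
pos 17: push '['; stack = {[
pos 18: push '{'; stack = {[{
pos 19: '}' matches '{'; pop; stack = {[
pos 20: ']' matches '['; pop; stack = {
pos 21: '}' matches '{'; pop; stack = (empty)
end: stack empty → VALID
Verdict: properly nested → yes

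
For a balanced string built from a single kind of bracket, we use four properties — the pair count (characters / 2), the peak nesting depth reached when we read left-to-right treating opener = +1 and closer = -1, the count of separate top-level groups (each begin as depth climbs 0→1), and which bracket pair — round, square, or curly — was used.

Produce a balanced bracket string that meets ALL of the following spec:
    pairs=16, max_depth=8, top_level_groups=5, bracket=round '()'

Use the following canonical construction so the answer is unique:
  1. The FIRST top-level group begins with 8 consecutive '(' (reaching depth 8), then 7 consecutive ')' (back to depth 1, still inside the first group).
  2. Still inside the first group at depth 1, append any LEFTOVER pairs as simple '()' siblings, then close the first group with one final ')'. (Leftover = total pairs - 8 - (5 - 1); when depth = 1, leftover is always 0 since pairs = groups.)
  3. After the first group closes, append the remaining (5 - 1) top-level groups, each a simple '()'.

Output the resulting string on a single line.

Answer: (((((((()))))))()()()())()()()()

Derivation:
Spec: pairs=16 depth=8 groups=5
Leftover pairs = 16 - 8 - (5-1) = 4
First group: deep chain of depth 8 + 4 sibling pairs
Remaining 4 groups: simple '()' each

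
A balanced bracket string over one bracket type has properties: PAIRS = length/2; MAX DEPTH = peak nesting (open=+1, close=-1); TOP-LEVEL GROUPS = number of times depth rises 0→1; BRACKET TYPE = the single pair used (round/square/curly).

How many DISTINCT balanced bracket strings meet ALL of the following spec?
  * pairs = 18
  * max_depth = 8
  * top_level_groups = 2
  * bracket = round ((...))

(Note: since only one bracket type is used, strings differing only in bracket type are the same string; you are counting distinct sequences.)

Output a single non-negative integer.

Spec: pairs=18 depth=8 groups=2
Count(depth <= 8) = 116749535
Count(depth <= 7) = 99503488
Count(depth == 8) = 116749535 - 99503488 = 17246047

Answer: 17246047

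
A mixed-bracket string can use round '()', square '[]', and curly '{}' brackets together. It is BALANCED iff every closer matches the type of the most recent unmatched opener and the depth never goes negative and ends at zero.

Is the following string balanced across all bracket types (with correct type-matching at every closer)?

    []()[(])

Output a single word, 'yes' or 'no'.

Answer: no

Derivation:
pos 0: push '['; stack = [
pos 1: ']' matches '['; pop; stack = (empty)
pos 2: push '('; stack = (
pos 3: ')' matches '('; pop; stack = (empty)
pos 4: push '['; stack = [
pos 5: push '('; stack = [(
pos 6: saw closer ']' but top of stack is '(' (expected ')') → INVALID
Verdict: type mismatch at position 6: ']' closes '(' → no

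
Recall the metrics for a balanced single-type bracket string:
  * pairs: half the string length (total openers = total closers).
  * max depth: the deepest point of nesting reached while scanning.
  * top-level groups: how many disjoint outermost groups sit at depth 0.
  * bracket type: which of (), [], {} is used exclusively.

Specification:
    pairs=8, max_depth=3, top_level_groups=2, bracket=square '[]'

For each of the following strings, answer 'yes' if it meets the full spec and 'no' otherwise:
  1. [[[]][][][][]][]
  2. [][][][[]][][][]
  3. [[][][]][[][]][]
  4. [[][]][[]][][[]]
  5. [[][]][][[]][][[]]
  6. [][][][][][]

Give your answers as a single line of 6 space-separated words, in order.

Answer: yes no no no no no

Derivation:
String 1 '[[[]][][][][]][]': depth seq [1 2 3 2 1 2 1 2 1 2 1 2 1 0 1 0]
  -> pairs=8 depth=3 groups=2 -> yes
String 2 '[][][][[]][][][]': depth seq [1 0 1 0 1 0 1 2 1 0 1 0 1 0 1 0]
  -> pairs=8 depth=2 groups=7 -> no
String 3 '[[][][]][[][]][]': depth seq [1 2 1 2 1 2 1 0 1 2 1 2 1 0 1 0]
  -> pairs=8 depth=2 groups=3 -> no
String 4 '[[][]][[]][][[]]': depth seq [1 2 1 2 1 0 1 2 1 0 1 0 1 2 1 0]
  -> pairs=8 depth=2 groups=4 -> no
String 5 '[[][]][][[]][][[]]': depth seq [1 2 1 2 1 0 1 0 1 2 1 0 1 0 1 2 1 0]
  -> pairs=9 depth=2 groups=5 -> no
String 6 '[][][][][][]': depth seq [1 0 1 0 1 0 1 0 1 0 1 0]
  -> pairs=6 depth=1 groups=6 -> no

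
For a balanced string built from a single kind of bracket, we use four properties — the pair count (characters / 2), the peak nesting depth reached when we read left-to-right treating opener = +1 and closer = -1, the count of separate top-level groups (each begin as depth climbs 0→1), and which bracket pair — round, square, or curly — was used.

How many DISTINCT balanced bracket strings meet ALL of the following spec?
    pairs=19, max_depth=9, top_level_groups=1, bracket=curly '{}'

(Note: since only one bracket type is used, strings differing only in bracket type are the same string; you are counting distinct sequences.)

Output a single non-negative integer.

Answer: 54190390

Derivation:
Spec: pairs=19 depth=9 groups=1
Count(depth <= 9) = 435668420
Count(depth <= 8) = 381478030
Count(depth == 9) = 435668420 - 381478030 = 54190390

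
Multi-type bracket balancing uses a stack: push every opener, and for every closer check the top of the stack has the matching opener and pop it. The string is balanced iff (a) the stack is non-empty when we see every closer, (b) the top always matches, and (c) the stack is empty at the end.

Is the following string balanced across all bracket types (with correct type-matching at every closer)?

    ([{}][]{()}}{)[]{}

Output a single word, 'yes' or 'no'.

pos 0: push '('; stack = (
pos 1: push '['; stack = ([
pos 2: push '{'; stack = ([{
pos 3: '}' matches '{'; pop; stack = ([
pos 4: ']' matches '['; pop; stack = (
pos 5: push '['; stack = ([
pos 6: ']' matches '['; pop; stack = (
pos 7: push '{'; stack = ({
pos 8: push '('; stack = ({(
pos 9: ')' matches '('; pop; stack = ({
pos 10: '}' matches '{'; pop; stack = (
pos 11: saw closer '}' but top of stack is '(' (expected ')') → INVALID
Verdict: type mismatch at position 11: '}' closes '(' → no

Answer: no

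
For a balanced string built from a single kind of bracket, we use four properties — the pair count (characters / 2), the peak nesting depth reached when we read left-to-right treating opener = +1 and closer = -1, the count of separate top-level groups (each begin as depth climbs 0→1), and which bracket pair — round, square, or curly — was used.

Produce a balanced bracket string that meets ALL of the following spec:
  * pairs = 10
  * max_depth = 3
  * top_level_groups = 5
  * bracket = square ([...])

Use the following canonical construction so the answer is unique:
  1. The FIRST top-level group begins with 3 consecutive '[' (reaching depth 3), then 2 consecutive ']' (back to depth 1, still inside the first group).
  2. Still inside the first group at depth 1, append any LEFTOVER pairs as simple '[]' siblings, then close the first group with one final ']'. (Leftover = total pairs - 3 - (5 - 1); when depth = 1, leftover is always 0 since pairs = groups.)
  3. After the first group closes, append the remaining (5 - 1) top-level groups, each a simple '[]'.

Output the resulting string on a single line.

Answer: [[[]][][][]][][][][]

Derivation:
Spec: pairs=10 depth=3 groups=5
Leftover pairs = 10 - 3 - (5-1) = 3
First group: deep chain of depth 3 + 3 sibling pairs
Remaining 4 groups: simple '[]' each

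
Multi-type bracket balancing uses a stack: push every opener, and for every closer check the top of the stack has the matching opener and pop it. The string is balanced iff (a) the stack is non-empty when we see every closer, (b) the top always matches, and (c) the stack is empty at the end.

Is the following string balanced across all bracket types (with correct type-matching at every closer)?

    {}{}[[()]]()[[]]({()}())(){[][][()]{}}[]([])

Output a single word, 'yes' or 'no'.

Answer: yes

Derivation:
pos 0: push '{'; stack = {
pos 1: '}' matches '{'; pop; stack = (empty)
pos 2: push '{'; stack = {
pos 3: '}' matches '{'; pop; stack = (empty)
pos 4: push '['; stack = [
pos 5: push '['; stack = [[
pos 6: push '('; stack = [[(
pos 7: ')' matches '('; pop; stack = [[
pos 8: ']' matches '['; pop; stack = [
pos 9: ']' matches '['; pop; stack = (empty)
pos 10: push '('; stack = (
pos 11: ')' matches '('; pop; stack = (empty)
pos 12: push '['; stack = [
pos 13: push '['; stack = [[
pos 14: ']' matches '['; pop; stack = [
pos 15: ']' matches '['; pop; stack = (empty)
pos 16: push '('; stack = (
pos 17: push '{'; stack = ({
pos 18: push '('; stack = ({(
pos 19: ')' matches '('; pop; stack = ({
pos 20: '}' matches '{'; pop; stack = (
pos 21: push '('; stack = ((
pos 22: ')' matches '('; pop; stack = (
pos 23: ')' matches '('; pop; stack = (empty)
pos 24: push '('; stack = (
pos 25: ')' matches '('; pop; stack = (empty)
pos 26: push '{'; stack = {
pos 27: push '['; stack = {[
pos 28: ']' matches '['; pop; stack = {
pos 29: push '['; stack = {[
pos 30: ']' matches '['; pop; stack = {
pos 31: push '['; stack = {[
pos 32: push '('; stack = {[(
pos 33: ')' matches '('; pop; stack = {[
pos 34: ']' matches '['; pop; stack = {
pos 35: push '{'; stack = {{
pos 36: '}' matches '{'; pop; stack = {
pos 37: '}' matches '{'; pop; stack = (empty)
pos 38: push '['; stack = [
pos 39: ']' matches '['; pop; stack = (empty)
pos 40: push '('; stack = (
pos 41: push '['; stack = ([
pos 42: ']' matches '['; pop; stack = (
pos 43: ')' matches '('; pop; stack = (empty)
end: stack empty → VALID
Verdict: properly nested → yes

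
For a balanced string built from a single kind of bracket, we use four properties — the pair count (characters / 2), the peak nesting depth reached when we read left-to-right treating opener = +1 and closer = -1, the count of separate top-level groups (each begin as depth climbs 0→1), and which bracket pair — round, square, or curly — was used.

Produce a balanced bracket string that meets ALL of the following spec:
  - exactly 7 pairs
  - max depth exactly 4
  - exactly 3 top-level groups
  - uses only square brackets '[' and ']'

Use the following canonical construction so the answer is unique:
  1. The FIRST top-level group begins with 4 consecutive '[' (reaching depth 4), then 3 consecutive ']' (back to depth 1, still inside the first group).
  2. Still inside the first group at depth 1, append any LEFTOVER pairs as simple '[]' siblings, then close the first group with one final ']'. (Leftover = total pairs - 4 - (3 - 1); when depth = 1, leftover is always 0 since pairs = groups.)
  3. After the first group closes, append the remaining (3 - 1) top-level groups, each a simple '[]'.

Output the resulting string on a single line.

Spec: pairs=7 depth=4 groups=3
Leftover pairs = 7 - 4 - (3-1) = 1
First group: deep chain of depth 4 + 1 sibling pairs
Remaining 2 groups: simple '[]' each

Answer: [[[[]]][]][][]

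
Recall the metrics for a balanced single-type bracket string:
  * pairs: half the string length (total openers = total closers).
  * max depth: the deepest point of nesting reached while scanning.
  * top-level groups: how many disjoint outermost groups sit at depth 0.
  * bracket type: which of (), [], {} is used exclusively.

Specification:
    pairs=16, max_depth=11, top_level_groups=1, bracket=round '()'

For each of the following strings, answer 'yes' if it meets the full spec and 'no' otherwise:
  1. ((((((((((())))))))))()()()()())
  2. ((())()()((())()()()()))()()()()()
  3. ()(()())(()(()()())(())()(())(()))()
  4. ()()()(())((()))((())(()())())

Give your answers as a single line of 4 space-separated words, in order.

Answer: yes no no no

Derivation:
String 1 '((((((((((())))))))))()()()()())': depth seq [1 2 3 4 5 6 7 8 9 10 11 10 9 8 7 6 5 4 3 2 1 2 1 2 1 2 1 2 1 2 1 0]
  -> pairs=16 depth=11 groups=1 -> yes
String 2 '((())()()((())()()()()))()()()()()': depth seq [1 2 3 2 1 2 1 2 1 2 3 4 3 2 3 2 3 2 3 2 3 2 1 0 1 0 1 0 1 0 1 0 1 0]
  -> pairs=17 depth=4 groups=6 -> no
String 3 '()(()())(()(()()())(())()(())(()))()': depth seq [1 0 1 2 1 2 1 0 1 2 1 2 3 2 3 2 3 2 1 2 3 2 1 2 1 2 3 2 1 2 3 2 1 0 1 0]
  -> pairs=18 depth=3 groups=4 -> no
String 4 '()()()(())((()))((())(()())())': depth seq [1 0 1 0 1 0 1 2 1 0 1 2 3 2 1 0 1 2 3 2 1 2 3 2 3 2 1 2 1 0]
  -> pairs=15 depth=3 groups=6 -> no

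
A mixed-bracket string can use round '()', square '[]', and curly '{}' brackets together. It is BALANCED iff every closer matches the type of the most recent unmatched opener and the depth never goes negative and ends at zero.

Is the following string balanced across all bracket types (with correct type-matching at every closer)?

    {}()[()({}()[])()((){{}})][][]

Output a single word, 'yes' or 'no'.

pos 0: push '{'; stack = {
pos 1: '}' matches '{'; pop; stack = (empty)
pos 2: push '('; stack = (
pos 3: ')' matches '('; pop; stack = (empty)
pos 4: push '['; stack = [
pos 5: push '('; stack = [(
pos 6: ')' matches '('; pop; stack = [
pos 7: push '('; stack = [(
pos 8: push '{'; stack = [({
pos 9: '}' matches '{'; pop; stack = [(
pos 10: push '('; stack = [((
pos 11: ')' matches '('; pop; stack = [(
pos 12: push '['; stack = [([
pos 13: ']' matches '['; pop; stack = [(
pos 14: ')' matches '('; pop; stack = [
pos 15: push '('; stack = [(
pos 16: ')' matches '('; pop; stack = [
pos 17: push '('; stack = [(
pos 18: push '('; stack = [((
pos 19: ')' matches '('; pop; stack = [(
pos 20: push '{'; stack = [({
pos 21: push '{'; stack = [({{
pos 22: '}' matches '{'; pop; stack = [({
pos 23: '}' matches '{'; pop; stack = [(
pos 24: ')' matches '('; pop; stack = [
pos 25: ']' matches '['; pop; stack = (empty)
pos 26: push '['; stack = [
pos 27: ']' matches '['; pop; stack = (empty)
pos 28: push '['; stack = [
pos 29: ']' matches '['; pop; stack = (empty)
end: stack empty → VALID
Verdict: properly nested → yes

Answer: yes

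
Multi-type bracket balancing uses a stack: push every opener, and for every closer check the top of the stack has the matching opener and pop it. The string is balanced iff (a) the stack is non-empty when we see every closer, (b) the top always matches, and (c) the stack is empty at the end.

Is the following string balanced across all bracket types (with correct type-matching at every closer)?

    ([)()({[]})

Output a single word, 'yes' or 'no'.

pos 0: push '('; stack = (
pos 1: push '['; stack = ([
pos 2: saw closer ')' but top of stack is '[' (expected ']') → INVALID
Verdict: type mismatch at position 2: ')' closes '[' → no

Answer: no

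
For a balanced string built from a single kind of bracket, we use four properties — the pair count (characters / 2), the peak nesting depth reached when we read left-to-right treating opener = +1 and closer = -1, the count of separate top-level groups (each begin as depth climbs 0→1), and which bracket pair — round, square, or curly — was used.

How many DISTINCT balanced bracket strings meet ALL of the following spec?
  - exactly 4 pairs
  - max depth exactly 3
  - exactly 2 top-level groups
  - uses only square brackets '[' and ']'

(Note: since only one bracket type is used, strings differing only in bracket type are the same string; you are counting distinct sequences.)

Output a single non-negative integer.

Spec: pairs=4 depth=3 groups=2
Count(depth <= 3) = 5
Count(depth <= 2) = 3
Count(depth == 3) = 5 - 3 = 2

Answer: 2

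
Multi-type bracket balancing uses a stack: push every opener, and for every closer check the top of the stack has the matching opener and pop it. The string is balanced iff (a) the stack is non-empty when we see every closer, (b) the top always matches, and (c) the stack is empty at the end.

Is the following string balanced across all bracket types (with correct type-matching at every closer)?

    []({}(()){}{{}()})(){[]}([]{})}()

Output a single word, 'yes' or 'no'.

Answer: no

Derivation:
pos 0: push '['; stack = [
pos 1: ']' matches '['; pop; stack = (empty)
pos 2: push '('; stack = (
pos 3: push '{'; stack = ({
pos 4: '}' matches '{'; pop; stack = (
pos 5: push '('; stack = ((
pos 6: push '('; stack = (((
pos 7: ')' matches '('; pop; stack = ((
pos 8: ')' matches '('; pop; stack = (
pos 9: push '{'; stack = ({
pos 10: '}' matches '{'; pop; stack = (
pos 11: push '{'; stack = ({
pos 12: push '{'; stack = ({{
pos 13: '}' matches '{'; pop; stack = ({
pos 14: push '('; stack = ({(
pos 15: ')' matches '('; pop; stack = ({
pos 16: '}' matches '{'; pop; stack = (
pos 17: ')' matches '('; pop; stack = (empty)
pos 18: push '('; stack = (
pos 19: ')' matches '('; pop; stack = (empty)
pos 20: push '{'; stack = {
pos 21: push '['; stack = {[
pos 22: ']' matches '['; pop; stack = {
pos 23: '}' matches '{'; pop; stack = (empty)
pos 24: push '('; stack = (
pos 25: push '['; stack = ([
pos 26: ']' matches '['; pop; stack = (
pos 27: push '{'; stack = ({
pos 28: '}' matches '{'; pop; stack = (
pos 29: ')' matches '('; pop; stack = (empty)
pos 30: saw closer '}' but stack is empty → INVALID
Verdict: unmatched closer '}' at position 30 → no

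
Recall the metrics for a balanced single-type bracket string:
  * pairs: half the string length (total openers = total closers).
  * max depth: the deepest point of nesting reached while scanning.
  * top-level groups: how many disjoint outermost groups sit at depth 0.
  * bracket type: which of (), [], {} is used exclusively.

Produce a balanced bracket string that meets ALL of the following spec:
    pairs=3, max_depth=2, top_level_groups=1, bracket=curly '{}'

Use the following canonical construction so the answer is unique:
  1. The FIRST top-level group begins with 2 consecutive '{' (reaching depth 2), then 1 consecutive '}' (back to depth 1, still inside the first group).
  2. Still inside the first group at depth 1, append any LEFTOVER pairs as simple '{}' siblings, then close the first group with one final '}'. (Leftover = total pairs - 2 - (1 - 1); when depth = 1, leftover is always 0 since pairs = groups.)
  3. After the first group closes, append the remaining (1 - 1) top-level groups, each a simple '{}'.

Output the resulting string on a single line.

Answer: {{}{}}

Derivation:
Spec: pairs=3 depth=2 groups=1
Leftover pairs = 3 - 2 - (1-1) = 1
First group: deep chain of depth 2 + 1 sibling pairs
Remaining 0 groups: simple '{}' each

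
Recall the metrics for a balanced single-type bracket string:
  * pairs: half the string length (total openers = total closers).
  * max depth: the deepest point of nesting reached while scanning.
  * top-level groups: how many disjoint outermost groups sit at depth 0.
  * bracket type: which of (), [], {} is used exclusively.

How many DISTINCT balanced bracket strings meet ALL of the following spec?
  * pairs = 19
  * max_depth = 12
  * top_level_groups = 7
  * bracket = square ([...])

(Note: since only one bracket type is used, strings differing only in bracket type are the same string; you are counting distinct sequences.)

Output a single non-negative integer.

Spec: pairs=19 depth=12 groups=7
Count(depth <= 12) = 31865918
Count(depth <= 11) = 31865729
Count(depth == 12) = 31865918 - 31865729 = 189

Answer: 189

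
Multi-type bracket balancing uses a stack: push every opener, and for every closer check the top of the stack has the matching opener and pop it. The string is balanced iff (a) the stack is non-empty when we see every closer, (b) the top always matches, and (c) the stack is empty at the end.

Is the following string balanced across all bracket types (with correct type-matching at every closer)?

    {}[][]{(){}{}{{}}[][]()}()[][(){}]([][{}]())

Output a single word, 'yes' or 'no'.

Answer: yes

Derivation:
pos 0: push '{'; stack = {
pos 1: '}' matches '{'; pop; stack = (empty)
pos 2: push '['; stack = [
pos 3: ']' matches '['; pop; stack = (empty)
pos 4: push '['; stack = [
pos 5: ']' matches '['; pop; stack = (empty)
pos 6: push '{'; stack = {
pos 7: push '('; stack = {(
pos 8: ')' matches '('; pop; stack = {
pos 9: push '{'; stack = {{
pos 10: '}' matches '{'; pop; stack = {
pos 11: push '{'; stack = {{
pos 12: '}' matches '{'; pop; stack = {
pos 13: push '{'; stack = {{
pos 14: push '{'; stack = {{{
pos 15: '}' matches '{'; pop; stack = {{
pos 16: '}' matches '{'; pop; stack = {
pos 17: push '['; stack = {[
pos 18: ']' matches '['; pop; stack = {
pos 19: push '['; stack = {[
pos 20: ']' matches '['; pop; stack = {
pos 21: push '('; stack = {(
pos 22: ')' matches '('; pop; stack = {
pos 23: '}' matches '{'; pop; stack = (empty)
pos 24: push '('; stack = (
pos 25: ')' matches '('; pop; stack = (empty)
pos 26: push '['; stack = [
pos 27: ']' matches '['; pop; stack = (empty)
pos 28: push '['; stack = [
pos 29: push '('; stack = [(
pos 30: ')' matches '('; pop; stack = [
pos 31: push '{'; stack = [{
pos 32: '}' matches '{'; pop; stack = [
pos 33: ']' matches '['; pop; stack = (empty)
pos 34: push '('; stack = (
pos 35: push '['; stack = ([
pos 36: ']' matches '['; pop; stack = (
pos 37: push '['; stack = ([
pos 38: push '{'; stack = ([{
pos 39: '}' matches '{'; pop; stack = ([
pos 40: ']' matches '['; pop; stack = (
pos 41: push '('; stack = ((
pos 42: ')' matches '('; pop; stack = (
pos 43: ')' matches '('; pop; stack = (empty)
end: stack empty → VALID
Verdict: properly nested → yes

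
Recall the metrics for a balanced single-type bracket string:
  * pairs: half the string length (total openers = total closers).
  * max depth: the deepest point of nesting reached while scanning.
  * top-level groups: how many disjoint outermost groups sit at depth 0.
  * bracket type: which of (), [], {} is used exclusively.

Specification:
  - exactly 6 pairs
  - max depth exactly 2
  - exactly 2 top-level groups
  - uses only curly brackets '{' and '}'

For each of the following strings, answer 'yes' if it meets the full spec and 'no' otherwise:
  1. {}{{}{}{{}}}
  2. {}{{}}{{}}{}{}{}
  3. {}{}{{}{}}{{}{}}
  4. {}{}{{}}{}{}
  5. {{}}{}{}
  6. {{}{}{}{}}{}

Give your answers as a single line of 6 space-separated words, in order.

Answer: no no no no no yes

Derivation:
String 1 '{}{{}{}{{}}}': depth seq [1 0 1 2 1 2 1 2 3 2 1 0]
  -> pairs=6 depth=3 groups=2 -> no
String 2 '{}{{}}{{}}{}{}{}': depth seq [1 0 1 2 1 0 1 2 1 0 1 0 1 0 1 0]
  -> pairs=8 depth=2 groups=6 -> no
String 3 '{}{}{{}{}}{{}{}}': depth seq [1 0 1 0 1 2 1 2 1 0 1 2 1 2 1 0]
  -> pairs=8 depth=2 groups=4 -> no
String 4 '{}{}{{}}{}{}': depth seq [1 0 1 0 1 2 1 0 1 0 1 0]
  -> pairs=6 depth=2 groups=5 -> no
String 5 '{{}}{}{}': depth seq [1 2 1 0 1 0 1 0]
  -> pairs=4 depth=2 groups=3 -> no
String 6 '{{}{}{}{}}{}': depth seq [1 2 1 2 1 2 1 2 1 0 1 0]
  -> pairs=6 depth=2 groups=2 -> yes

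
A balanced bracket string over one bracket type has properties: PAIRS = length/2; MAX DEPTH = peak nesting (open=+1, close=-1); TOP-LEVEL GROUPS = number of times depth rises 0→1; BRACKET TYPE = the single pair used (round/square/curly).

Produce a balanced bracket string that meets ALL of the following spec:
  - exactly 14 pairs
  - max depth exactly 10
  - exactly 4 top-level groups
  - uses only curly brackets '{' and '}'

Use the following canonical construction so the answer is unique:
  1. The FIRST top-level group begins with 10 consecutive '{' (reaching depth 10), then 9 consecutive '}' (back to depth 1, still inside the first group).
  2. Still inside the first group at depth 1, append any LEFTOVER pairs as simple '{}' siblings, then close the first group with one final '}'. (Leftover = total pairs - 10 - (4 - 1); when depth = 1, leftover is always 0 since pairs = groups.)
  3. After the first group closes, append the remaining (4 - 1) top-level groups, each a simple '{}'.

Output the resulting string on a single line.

Spec: pairs=14 depth=10 groups=4
Leftover pairs = 14 - 10 - (4-1) = 1
First group: deep chain of depth 10 + 1 sibling pairs
Remaining 3 groups: simple '{}' each

Answer: {{{{{{{{{{}}}}}}}}}{}}{}{}{}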